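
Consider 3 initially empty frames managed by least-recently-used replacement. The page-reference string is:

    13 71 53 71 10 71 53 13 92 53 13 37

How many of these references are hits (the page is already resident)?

5

13: fault, frames [13]
71: fault, frames [13, 71]
53: fault, frames [13, 71, 53]
71: hit
10: fault, evict 13, frames [53, 71, 10]
71: hit
53: hit
13: fault, evict 10, frames [71, 53, 13]
92: fault, evict 71, frames [53, 13, 92]
53: hit
13: hit
37: fault, evict 92, frames [53, 13, 37]
Hits: 5.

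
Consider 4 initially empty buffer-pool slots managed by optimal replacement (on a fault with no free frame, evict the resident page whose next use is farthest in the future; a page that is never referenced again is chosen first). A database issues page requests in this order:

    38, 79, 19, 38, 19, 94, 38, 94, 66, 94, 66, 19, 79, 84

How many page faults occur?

38: fault, frames (38)
79: fault, frames (38 79)
19: fault, frames (38 79 19)
38: hit
19: hit
94: fault, frames (38 79 19 94)
38: hit
94: hit
66: fault, evict 38, frames (79 19 94 66)
94: hit
66: hit
19: hit
79: hit
84: fault, evict 66, frames (79 19 94 84)
Page faults: 6.

6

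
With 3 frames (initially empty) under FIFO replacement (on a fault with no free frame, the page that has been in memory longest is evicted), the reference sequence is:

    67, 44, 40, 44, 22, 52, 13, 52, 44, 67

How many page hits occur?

2

67: fault, frames [67]
44: fault, frames [67, 44]
40: fault, frames [67, 44, 40]
44: hit
22: fault, evict 67, frames [44, 40, 22]
52: fault, evict 44, frames [40, 22, 52]
13: fault, evict 40, frames [22, 52, 13]
52: hit
44: fault, evict 22, frames [52, 13, 44]
67: fault, evict 52, frames [13, 44, 67]
Hits: 2.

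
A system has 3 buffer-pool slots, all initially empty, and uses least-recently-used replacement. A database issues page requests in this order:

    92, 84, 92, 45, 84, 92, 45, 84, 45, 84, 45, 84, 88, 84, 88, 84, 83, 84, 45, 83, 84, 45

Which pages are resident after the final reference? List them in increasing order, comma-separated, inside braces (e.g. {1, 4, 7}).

{45, 83, 84}

92 -> miss, frames {92}
84 -> miss, frames {92,84}
92 -> hit
45 -> miss, frames {84,92,45}
84 -> hit
92 -> hit
45 -> hit
84 -> hit
45 -> hit
84 -> hit
45 -> hit
84 -> hit
88 -> miss, evict 92, frames {45,84,88}
84 -> hit
88 -> hit
84 -> hit
83 -> miss, evict 45, frames {88,84,83}
84 -> hit
45 -> miss, evict 88, frames {83,84,45}
83 -> hit
84 -> hit
45 -> hit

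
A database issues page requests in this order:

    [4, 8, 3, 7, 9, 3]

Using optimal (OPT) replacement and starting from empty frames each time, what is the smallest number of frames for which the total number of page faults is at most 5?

f=1: 6 faults
f=2: 5 faults
f=3: 5 faults
f=4: 5 faults
f=5: 5 faults
Smallest f with faults ≤ 5 is 2.

2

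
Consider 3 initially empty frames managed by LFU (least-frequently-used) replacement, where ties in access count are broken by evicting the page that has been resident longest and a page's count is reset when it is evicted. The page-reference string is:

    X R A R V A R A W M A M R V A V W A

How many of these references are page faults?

8

X -> fault, frames [X]
R -> fault, frames [X, R]
A -> fault, frames [X, R, A]
R -> hit
V -> fault, evict X, frames [R, A, V]
A -> hit
R -> hit
A -> hit
W -> fault, evict V, frames [R, A, W]
M -> fault, evict W, frames [R, A, M]
A -> hit
M -> hit
R -> hit
V -> fault, evict M, frames [R, A, V]
A -> hit
V -> hit
W -> fault, evict V, frames [R, A, W]
A -> hit
Page faults: 8.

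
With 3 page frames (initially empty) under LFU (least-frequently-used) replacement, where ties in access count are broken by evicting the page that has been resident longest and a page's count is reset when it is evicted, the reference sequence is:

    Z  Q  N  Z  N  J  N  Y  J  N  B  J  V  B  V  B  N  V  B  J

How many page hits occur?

Z -> miss, frames {Z}
Q -> miss, frames {Z,Q}
N -> miss, frames {Z,Q,N}
Z -> hit
N -> hit
J -> miss, evict Q, frames {Z,N,J}
N -> hit
Y -> miss, evict J, frames {Z,N,Y}
J -> miss, evict Y, frames {Z,N,J}
N -> hit
B -> miss, evict J, frames {Z,N,B}
J -> miss, evict B, frames {Z,N,J}
V -> miss, evict J, frames {Z,N,V}
B -> miss, evict V, frames {Z,N,B}
V -> miss, evict B, frames {Z,N,V}
B -> miss, evict V, frames {Z,N,B}
N -> hit
V -> miss, evict B, frames {Z,N,V}
B -> miss, evict V, frames {Z,N,B}
J -> miss, evict B, frames {Z,N,J}
Hits: 5.

5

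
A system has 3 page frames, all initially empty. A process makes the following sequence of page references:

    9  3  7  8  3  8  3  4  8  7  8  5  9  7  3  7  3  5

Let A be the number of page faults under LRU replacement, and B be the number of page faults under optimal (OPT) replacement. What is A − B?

3

Under LRU: F F F F . . . F . F . F F F F . . F → 11 faults.
Under OPT: F F F F . . . F . . . F F . F . . . → 8 faults.
A − B = 11 − 8 = 3.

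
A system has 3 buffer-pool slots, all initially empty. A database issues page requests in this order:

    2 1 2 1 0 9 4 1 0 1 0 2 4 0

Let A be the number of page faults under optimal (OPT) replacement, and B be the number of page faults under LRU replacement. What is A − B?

-3

Under OPT: F F . . F F F . . . . F . . → 6 faults.
Under LRU: F F . . F F F F F . . F F . → 9 faults.
A − B = 6 − 9 = -3.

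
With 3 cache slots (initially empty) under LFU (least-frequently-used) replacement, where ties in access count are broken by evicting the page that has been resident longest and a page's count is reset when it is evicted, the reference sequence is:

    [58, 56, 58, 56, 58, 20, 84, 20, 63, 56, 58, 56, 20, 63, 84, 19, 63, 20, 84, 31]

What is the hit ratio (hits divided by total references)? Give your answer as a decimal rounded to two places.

58 → fault, frames (58)
56 → fault, frames (58 56)
58 → hit
56 → hit
58 → hit
20 → fault, frames (58 56 20)
84 → fault, evict 20, frames (58 56 84)
20 → fault, evict 84, frames (58 56 20)
63 → fault, evict 20, frames (58 56 63)
56 → hit
58 → hit
56 → hit
20 → fault, evict 63, frames (58 56 20)
63 → fault, evict 20, frames (58 56 63)
84 → fault, evict 63, frames (58 56 84)
19 → fault, evict 84, frames (58 56 19)
63 → fault, evict 19, frames (58 56 63)
20 → fault, evict 63, frames (58 56 20)
84 → fault, evict 20, frames (58 56 84)
31 → fault, evict 84, frames (58 56 31)
Hits: 6 of 20 references → 6/20 = 0.3000.

0.30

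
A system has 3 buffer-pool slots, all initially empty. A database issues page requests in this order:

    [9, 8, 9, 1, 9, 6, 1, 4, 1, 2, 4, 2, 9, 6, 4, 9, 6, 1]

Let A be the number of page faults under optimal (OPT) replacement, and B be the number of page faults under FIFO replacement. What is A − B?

-2

Under OPT: F F . F . F . F . F . . . F . . . F → 8 faults.
Under FIFO: F F . F . F . F . F . . F F F . . F → 10 faults.
A − B = 8 − 10 = -2.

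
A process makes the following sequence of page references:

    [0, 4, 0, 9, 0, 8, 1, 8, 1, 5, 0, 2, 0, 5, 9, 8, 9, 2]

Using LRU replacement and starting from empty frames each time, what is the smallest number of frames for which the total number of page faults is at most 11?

f=1: 18 faults
f=2: 12 faults
f=3: 11 faults
f=4: 10 faults
f=5: 9 faults
f=6: 7 faults
f=7: 7 faults
Smallest f with faults ≤ 11 is 3.

3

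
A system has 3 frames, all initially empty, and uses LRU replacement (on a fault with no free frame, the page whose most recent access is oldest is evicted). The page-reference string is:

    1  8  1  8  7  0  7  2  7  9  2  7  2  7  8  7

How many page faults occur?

7

1 → miss, frames [1]
8 → miss, frames [1, 8]
1 → hit
8 → hit
7 → miss, frames [1, 8, 7]
0 → miss, evict 1, frames [8, 7, 0]
7 → hit
2 → miss, evict 8, frames [0, 7, 2]
7 → hit
9 → miss, evict 0, frames [2, 7, 9]
2 → hit
7 → hit
2 → hit
7 → hit
8 → miss, evict 9, frames [2, 7, 8]
7 → hit
Page faults: 7.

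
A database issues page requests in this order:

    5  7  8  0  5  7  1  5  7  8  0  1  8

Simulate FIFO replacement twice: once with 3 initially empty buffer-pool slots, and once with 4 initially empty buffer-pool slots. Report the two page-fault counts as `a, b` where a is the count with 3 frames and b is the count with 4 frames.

3 frames: F F F F F F F . . F F . . → 9 faults.
4 frames: F F F F . . F F F F F F . → 10 faults.
10 > 9: adding a frame increased faults — Belady's anomaly.

9, 10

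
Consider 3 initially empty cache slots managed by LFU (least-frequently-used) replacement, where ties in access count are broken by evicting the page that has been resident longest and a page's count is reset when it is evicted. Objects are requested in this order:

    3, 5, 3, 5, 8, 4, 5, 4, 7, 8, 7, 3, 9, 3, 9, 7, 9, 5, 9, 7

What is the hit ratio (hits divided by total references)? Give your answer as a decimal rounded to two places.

0.30

3 → miss, frames (3)
5 → miss, frames (3 5)
3 → hit
5 → hit
8 → miss, frames (3 5 8)
4 → miss, evict 8, frames (3 5 4)
5 → hit
4 → hit
7 → miss, evict 3, frames (5 4 7)
8 → miss, evict 7, frames (5 4 8)
7 → miss, evict 8, frames (5 4 7)
3 → miss, evict 7, frames (5 4 3)
9 → miss, evict 3, frames (5 4 9)
3 → miss, evict 9, frames (5 4 3)
9 → miss, evict 3, frames (5 4 9)
7 → miss, evict 9, frames (5 4 7)
9 → miss, evict 7, frames (5 4 9)
5 → hit
9 → hit
7 → miss, evict 4, frames (5 9 7)
Hits: 6 of 20 references → 6/20 = 0.3000.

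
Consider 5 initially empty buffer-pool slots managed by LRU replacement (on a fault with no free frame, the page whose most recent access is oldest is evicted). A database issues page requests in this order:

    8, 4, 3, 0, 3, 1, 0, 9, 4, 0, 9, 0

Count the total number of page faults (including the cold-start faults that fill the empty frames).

8 → fault, frames (8)
4 → fault, frames (8 4)
3 → fault, frames (8 4 3)
0 → fault, frames (8 4 3 0)
3 → hit
1 → fault, frames (8 4 0 3 1)
0 → hit
9 → fault, evict 8, frames (4 3 1 0 9)
4 → hit
0 → hit
9 → hit
0 → hit
Page faults: 6.

6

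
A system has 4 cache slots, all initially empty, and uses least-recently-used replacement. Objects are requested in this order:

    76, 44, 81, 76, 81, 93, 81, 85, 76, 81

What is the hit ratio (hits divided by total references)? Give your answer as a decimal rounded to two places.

0.50

76 -> miss, frames [76]
44 -> miss, frames [76, 44]
81 -> miss, frames [76, 44, 81]
76 -> hit
81 -> hit
93 -> miss, frames [44, 76, 81, 93]
81 -> hit
85 -> miss, evict 44, frames [76, 93, 81, 85]
76 -> hit
81 -> hit
Hits: 5 of 10 references → 5/10 = 0.5000.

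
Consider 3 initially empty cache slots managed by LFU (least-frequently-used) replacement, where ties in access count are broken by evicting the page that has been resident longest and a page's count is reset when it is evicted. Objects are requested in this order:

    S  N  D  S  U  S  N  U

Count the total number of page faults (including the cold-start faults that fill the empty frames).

S: miss, frames [S]
N: miss, frames [S, N]
D: miss, frames [S, N, D]
S: hit
U: miss, evict N, frames [S, D, U]
S: hit
N: miss, evict D, frames [S, U, N]
U: hit
Page faults: 5.

5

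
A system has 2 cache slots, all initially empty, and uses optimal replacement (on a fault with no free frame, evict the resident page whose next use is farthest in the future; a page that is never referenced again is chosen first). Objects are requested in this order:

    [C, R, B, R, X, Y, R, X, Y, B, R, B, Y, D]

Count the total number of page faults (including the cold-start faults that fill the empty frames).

10

C → miss, frames {C}
R → miss, frames {C,R}
B → miss, evict C, frames {R,B}
R → hit
X → miss, evict B, frames {R,X}
Y → miss, evict X, frames {R,Y}
R → hit
X → miss, evict R, frames {Y,X}
Y → hit
B → miss, evict X, frames {Y,B}
R → miss, evict Y, frames {B,R}
B → hit
Y → miss, evict R, frames {B,Y}
D → miss, evict Y, frames {B,D}
Page faults: 10.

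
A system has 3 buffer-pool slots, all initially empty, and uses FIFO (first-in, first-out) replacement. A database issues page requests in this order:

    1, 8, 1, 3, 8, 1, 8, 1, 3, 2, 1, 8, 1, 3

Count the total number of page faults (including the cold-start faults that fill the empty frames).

7

1 → miss, frames {1}
8 → miss, frames {1,8}
1 → hit
3 → miss, frames {1,8,3}
8 → hit
1 → hit
8 → hit
1 → hit
3 → hit
2 → miss, evict 1, frames {8,3,2}
1 → miss, evict 8, frames {3,2,1}
8 → miss, evict 3, frames {2,1,8}
1 → hit
3 → miss, evict 2, frames {1,8,3}
Page faults: 7.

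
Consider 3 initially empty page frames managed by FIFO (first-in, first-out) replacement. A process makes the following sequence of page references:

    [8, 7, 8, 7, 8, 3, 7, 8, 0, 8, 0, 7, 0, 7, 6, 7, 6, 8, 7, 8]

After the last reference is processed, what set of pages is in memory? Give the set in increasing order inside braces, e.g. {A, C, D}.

8 → fault, frames {8}
7 → fault, frames {8,7}
8 → hit
7 → hit
8 → hit
3 → fault, frames {8,7,3}
7 → hit
8 → hit
0 → fault, evict 8, frames {7,3,0}
8 → fault, evict 7, frames {3,0,8}
0 → hit
7 → fault, evict 3, frames {0,8,7}
0 → hit
7 → hit
6 → fault, evict 0, frames {8,7,6}
7 → hit
6 → hit
8 → hit
7 → hit
8 → hit

{6, 7, 8}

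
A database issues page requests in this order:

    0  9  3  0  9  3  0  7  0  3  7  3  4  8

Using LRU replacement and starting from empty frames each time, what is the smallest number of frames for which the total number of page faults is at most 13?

2

f=1: 14 faults
f=2: 12 faults
f=3: 6 faults
f=4: 6 faults
f=5: 6 faults
f=6: 6 faults
Smallest f with faults ≤ 13 is 2.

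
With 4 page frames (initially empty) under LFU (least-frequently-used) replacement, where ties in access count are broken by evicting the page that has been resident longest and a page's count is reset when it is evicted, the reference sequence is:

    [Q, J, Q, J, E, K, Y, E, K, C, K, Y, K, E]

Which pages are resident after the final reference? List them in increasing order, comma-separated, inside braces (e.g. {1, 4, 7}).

Q -> fault, frames {Q}
J -> fault, frames {Q,J}
Q -> hit
J -> hit
E -> fault, frames {Q,J,E}
K -> fault, frames {Q,J,E,K}
Y -> fault, evict E, frames {Q,J,K,Y}
E -> fault, evict K, frames {Q,J,Y,E}
K -> fault, evict Y, frames {Q,J,E,K}
C -> fault, evict E, frames {Q,J,K,C}
K -> hit
Y -> fault, evict C, frames {Q,J,K,Y}
K -> hit
E -> fault, evict Y, frames {Q,J,K,E}

{E, J, K, Q}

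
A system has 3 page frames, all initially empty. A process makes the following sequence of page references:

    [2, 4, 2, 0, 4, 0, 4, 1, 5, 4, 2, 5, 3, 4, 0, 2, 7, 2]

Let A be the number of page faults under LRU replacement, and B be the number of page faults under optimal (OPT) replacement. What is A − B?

Under LRU: F F . F . . . F F . F . F F F F F . → 11 faults.
Under OPT: F F . F . . . F F . . . F . F . F . → 8 faults.
A − B = 11 − 8 = 3.

3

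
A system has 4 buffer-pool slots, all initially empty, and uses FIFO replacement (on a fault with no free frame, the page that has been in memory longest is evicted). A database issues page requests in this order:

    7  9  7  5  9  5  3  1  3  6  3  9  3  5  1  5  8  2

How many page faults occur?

7 → fault, frames (7)
9 → fault, frames (7 9)
7 → hit
5 → fault, frames (7 9 5)
9 → hit
5 → hit
3 → fault, frames (7 9 5 3)
1 → fault, evict 7, frames (9 5 3 1)
3 → hit
6 → fault, evict 9, frames (5 3 1 6)
3 → hit
9 → fault, evict 5, frames (3 1 6 9)
3 → hit
5 → fault, evict 3, frames (1 6 9 5)
1 → hit
5 → hit
8 → fault, evict 1, frames (6 9 5 8)
2 → fault, evict 6, frames (9 5 8 2)
Page faults: 10.

10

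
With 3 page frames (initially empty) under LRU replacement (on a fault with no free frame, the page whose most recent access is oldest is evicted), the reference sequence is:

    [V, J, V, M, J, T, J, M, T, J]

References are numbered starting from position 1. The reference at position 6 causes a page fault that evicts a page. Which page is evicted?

pos 1: V: fault, frames [V]
pos 2: J: fault, frames [V, J]
pos 3: V: hit
pos 4: M: fault, frames [J, V, M]
pos 5: J: hit
pos 6: T: fault, evict V, frames [M, J, T]
At position 6, page V is evicted.

V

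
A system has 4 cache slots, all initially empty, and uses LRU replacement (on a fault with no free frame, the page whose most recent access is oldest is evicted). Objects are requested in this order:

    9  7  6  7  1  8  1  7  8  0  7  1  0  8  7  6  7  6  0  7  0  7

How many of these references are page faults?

7

9 → fault, frames {9}
7 → fault, frames {9,7}
6 → fault, frames {9,7,6}
7 → hit
1 → fault, frames {9,6,7,1}
8 → fault, evict 9, frames {6,7,1,8}
1 → hit
7 → hit
8 → hit
0 → fault, evict 6, frames {1,7,8,0}
7 → hit
1 → hit
0 → hit
8 → hit
7 → hit
6 → fault, evict 1, frames {0,8,7,6}
7 → hit
6 → hit
0 → hit
7 → hit
0 → hit
7 → hit
Page faults: 7.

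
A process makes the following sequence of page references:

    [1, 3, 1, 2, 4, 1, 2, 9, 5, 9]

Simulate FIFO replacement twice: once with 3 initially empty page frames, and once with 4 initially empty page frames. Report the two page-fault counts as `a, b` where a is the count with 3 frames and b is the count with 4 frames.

7, 6

3 frames: F F . F F F . F F . → 7 faults.
4 frames: F F . F F . . F F . → 6 faults.
6 < 7: adding a frame reduced faults, as is typical.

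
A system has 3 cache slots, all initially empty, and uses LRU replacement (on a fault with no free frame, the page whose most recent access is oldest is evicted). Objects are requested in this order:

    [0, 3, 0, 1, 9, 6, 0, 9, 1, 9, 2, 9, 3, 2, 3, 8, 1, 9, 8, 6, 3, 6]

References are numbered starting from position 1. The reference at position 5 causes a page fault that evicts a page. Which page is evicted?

pos 1: 0: miss, frames [0]
pos 2: 3: miss, frames [0, 3]
pos 3: 0: hit
pos 4: 1: miss, frames [3, 0, 1]
pos 5: 9: miss, evict 3, frames [0, 1, 9]
At position 5, page 3 is evicted.

3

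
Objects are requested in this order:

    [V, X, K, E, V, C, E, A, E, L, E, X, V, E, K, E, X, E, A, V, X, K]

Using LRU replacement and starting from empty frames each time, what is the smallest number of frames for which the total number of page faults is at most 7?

7

f=1: 22 faults
f=2: 18 faults
f=3: 16 faults
f=4: 13 faults
f=5: 11 faults
f=6: 9 faults
f=7: 7 faults
Smallest f with faults ≤ 7 is 7.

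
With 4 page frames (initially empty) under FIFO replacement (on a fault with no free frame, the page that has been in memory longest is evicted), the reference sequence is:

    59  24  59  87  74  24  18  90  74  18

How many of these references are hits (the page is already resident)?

59 -> fault, frames (59)
24 -> fault, frames (59 24)
59 -> hit
87 -> fault, frames (59 24 87)
74 -> fault, frames (59 24 87 74)
24 -> hit
18 -> fault, evict 59, frames (24 87 74 18)
90 -> fault, evict 24, frames (87 74 18 90)
74 -> hit
18 -> hit
Hits: 4.

4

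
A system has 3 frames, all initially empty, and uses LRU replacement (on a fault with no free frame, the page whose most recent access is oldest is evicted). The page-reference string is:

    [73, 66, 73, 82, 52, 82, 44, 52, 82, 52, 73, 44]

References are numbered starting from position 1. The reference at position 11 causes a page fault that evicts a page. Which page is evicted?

44

pos 1: 73 -> miss, frames [73]
pos 2: 66 -> miss, frames [73, 66]
pos 3: 73 -> hit
pos 4: 82 -> miss, frames [66, 73, 82]
pos 5: 52 -> miss, evict 66, frames [73, 82, 52]
pos 6: 82 -> hit
pos 7: 44 -> miss, evict 73, frames [52, 82, 44]
pos 8: 52 -> hit
pos 9: 82 -> hit
pos 10: 52 -> hit
pos 11: 73 -> miss, evict 44, frames [82, 52, 73]
At position 11, page 44 is evicted.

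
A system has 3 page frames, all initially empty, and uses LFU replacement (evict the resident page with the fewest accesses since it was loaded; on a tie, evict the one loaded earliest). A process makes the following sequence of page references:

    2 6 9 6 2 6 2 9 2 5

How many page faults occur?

4

2: miss, frames (2)
6: miss, frames (2 6)
9: miss, frames (2 6 9)
6: hit
2: hit
6: hit
2: hit
9: hit
2: hit
5: miss, evict 9, frames (2 6 5)
Page faults: 4.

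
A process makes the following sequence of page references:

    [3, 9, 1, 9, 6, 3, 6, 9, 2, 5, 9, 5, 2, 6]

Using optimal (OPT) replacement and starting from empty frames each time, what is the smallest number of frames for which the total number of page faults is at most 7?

3

f=1: 14 faults
f=2: 10 faults
f=3: 7 faults
f=4: 6 faults
f=5: 6 faults
f=6: 6 faults
Smallest f with faults ≤ 7 is 3.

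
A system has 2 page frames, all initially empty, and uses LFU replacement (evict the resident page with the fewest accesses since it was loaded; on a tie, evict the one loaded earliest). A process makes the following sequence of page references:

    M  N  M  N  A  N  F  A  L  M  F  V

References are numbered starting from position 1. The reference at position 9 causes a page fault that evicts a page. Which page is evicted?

A

pos 1: M → fault, frames [M]
pos 2: N → fault, frames [M, N]
pos 3: M → hit
pos 4: N → hit
pos 5: A → fault, evict M, frames [N, A]
pos 6: N → hit
pos 7: F → fault, evict A, frames [N, F]
pos 8: A → fault, evict F, frames [N, A]
pos 9: L → fault, evict A, frames [N, L]
At position 9, page A is evicted.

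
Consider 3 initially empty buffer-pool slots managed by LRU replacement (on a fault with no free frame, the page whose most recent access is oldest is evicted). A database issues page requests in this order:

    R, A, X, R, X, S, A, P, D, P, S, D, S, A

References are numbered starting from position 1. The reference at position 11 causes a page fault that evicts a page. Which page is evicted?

A

pos 1: R → fault, frames [R]
pos 2: A → fault, frames [R, A]
pos 3: X → fault, frames [R, A, X]
pos 4: R → hit
pos 5: X → hit
pos 6: S → fault, evict A, frames [R, X, S]
pos 7: A → fault, evict R, frames [X, S, A]
pos 8: P → fault, evict X, frames [S, A, P]
pos 9: D → fault, evict S, frames [A, P, D]
pos 10: P → hit
pos 11: S → fault, evict A, frames [D, P, S]
At position 11, page A is evicted.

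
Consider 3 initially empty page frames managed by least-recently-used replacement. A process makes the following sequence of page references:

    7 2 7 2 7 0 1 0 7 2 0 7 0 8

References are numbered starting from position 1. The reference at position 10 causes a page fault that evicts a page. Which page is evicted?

pos 1: 7 → fault, frames {7}
pos 2: 2 → fault, frames {7,2}
pos 3: 7 → hit
pos 4: 2 → hit
pos 5: 7 → hit
pos 6: 0 → fault, frames {2,7,0}
pos 7: 1 → fault, evict 2, frames {7,0,1}
pos 8: 0 → hit
pos 9: 7 → hit
pos 10: 2 → fault, evict 1, frames {0,7,2}
At position 10, page 1 is evicted.

1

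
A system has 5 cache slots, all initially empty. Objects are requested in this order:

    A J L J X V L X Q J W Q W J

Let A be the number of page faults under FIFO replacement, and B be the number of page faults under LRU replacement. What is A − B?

Under FIFO: F F F . F F . . F . F . . F → 8 faults.
Under LRU: F F F . F F . . F . F . . . → 7 faults.
A − B = 8 − 7 = 1.

1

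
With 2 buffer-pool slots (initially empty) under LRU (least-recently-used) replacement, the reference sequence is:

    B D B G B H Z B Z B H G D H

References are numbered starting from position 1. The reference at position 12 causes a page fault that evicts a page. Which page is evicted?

pos 1: B → fault, frames (B)
pos 2: D → fault, frames (B D)
pos 3: B → hit
pos 4: G → fault, evict D, frames (B G)
pos 5: B → hit
pos 6: H → fault, evict G, frames (B H)
pos 7: Z → fault, evict B, frames (H Z)
pos 8: B → fault, evict H, frames (Z B)
pos 9: Z → hit
pos 10: B → hit
pos 11: H → fault, evict Z, frames (B H)
pos 12: G → fault, evict B, frames (H G)
At position 12, page B is evicted.

B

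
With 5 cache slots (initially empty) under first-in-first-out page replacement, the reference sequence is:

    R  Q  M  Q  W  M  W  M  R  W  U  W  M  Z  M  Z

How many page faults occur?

R -> fault, frames (R)
Q -> fault, frames (R Q)
M -> fault, frames (R Q M)
Q -> hit
W -> fault, frames (R Q M W)
M -> hit
W -> hit
M -> hit
R -> hit
W -> hit
U -> fault, frames (R Q M W U)
W -> hit
M -> hit
Z -> fault, evict R, frames (Q M W U Z)
M -> hit
Z -> hit
Page faults: 6.

6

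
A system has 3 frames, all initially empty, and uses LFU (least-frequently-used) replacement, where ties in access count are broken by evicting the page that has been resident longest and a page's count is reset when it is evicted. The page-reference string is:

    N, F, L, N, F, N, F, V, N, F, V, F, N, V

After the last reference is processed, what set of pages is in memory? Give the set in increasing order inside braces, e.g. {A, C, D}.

N → fault, frames {N}
F → fault, frames {N,F}
L → fault, frames {N,F,L}
N → hit
F → hit
N → hit
F → hit
V → fault, evict L, frames {N,F,V}
N → hit
F → hit
V → hit
F → hit
N → hit
V → hit

{F, N, V}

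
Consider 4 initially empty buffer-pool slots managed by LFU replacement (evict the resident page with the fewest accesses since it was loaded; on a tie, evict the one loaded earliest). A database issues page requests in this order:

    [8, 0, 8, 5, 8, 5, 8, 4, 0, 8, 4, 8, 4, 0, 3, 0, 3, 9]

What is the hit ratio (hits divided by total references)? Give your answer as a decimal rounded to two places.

8: miss, frames [8]
0: miss, frames [8, 0]
8: hit
5: miss, frames [8, 0, 5]
8: hit
5: hit
8: hit
4: miss, frames [8, 0, 5, 4]
0: hit
8: hit
4: hit
8: hit
4: hit
0: hit
3: miss, evict 5, frames [8, 0, 4, 3]
0: hit
3: hit
9: miss, evict 3, frames [8, 0, 4, 9]
Hits: 12 of 18 references → 12/18 = 0.6667.

0.67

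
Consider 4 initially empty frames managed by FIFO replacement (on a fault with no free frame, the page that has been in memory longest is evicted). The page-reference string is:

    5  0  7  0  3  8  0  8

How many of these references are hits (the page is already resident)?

5 -> fault, frames {5}
0 -> fault, frames {5,0}
7 -> fault, frames {5,0,7}
0 -> hit
3 -> fault, frames {5,0,7,3}
8 -> fault, evict 5, frames {0,7,3,8}
0 -> hit
8 -> hit
Hits: 3.

3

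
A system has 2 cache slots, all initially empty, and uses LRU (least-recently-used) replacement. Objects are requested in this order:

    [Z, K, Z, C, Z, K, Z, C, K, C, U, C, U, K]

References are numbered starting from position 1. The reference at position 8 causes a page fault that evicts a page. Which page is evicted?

K

pos 1: Z: miss, frames [Z]
pos 2: K: miss, frames [Z, K]
pos 3: Z: hit
pos 4: C: miss, evict K, frames [Z, C]
pos 5: Z: hit
pos 6: K: miss, evict C, frames [Z, K]
pos 7: Z: hit
pos 8: C: miss, evict K, frames [Z, C]
At position 8, page K is evicted.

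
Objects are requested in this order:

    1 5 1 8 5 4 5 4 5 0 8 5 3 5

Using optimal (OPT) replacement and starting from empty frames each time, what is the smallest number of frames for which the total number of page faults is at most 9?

2

f=1: 14 faults
f=2: 7 faults
f=3: 6 faults
f=4: 6 faults
f=5: 6 faults
f=6: 6 faults
Smallest f with faults ≤ 9 is 2.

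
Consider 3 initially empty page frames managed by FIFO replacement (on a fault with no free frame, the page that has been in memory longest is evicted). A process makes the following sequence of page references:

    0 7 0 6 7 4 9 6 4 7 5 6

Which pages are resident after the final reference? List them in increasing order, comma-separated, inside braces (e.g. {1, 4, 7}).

{5, 6, 7}

0 -> fault, frames (0)
7 -> fault, frames (0 7)
0 -> hit
6 -> fault, frames (0 7 6)
7 -> hit
4 -> fault, evict 0, frames (7 6 4)
9 -> fault, evict 7, frames (6 4 9)
6 -> hit
4 -> hit
7 -> fault, evict 6, frames (4 9 7)
5 -> fault, evict 4, frames (9 7 5)
6 -> fault, evict 9, frames (7 5 6)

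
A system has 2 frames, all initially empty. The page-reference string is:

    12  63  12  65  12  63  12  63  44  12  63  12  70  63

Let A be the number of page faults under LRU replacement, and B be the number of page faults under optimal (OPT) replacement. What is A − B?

Under LRU: F F . F . F . . F F F . F F → 9 faults.
Under OPT: F F . F . F . . F . F . F . → 7 faults.
A − B = 9 − 7 = 2.

2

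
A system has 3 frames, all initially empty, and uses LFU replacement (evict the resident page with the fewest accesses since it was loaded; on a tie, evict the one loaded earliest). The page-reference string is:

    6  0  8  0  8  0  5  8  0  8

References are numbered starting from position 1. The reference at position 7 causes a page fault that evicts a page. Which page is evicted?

6

pos 1: 6 -> fault, frames [6]
pos 2: 0 -> fault, frames [6, 0]
pos 3: 8 -> fault, frames [6, 0, 8]
pos 4: 0 -> hit
pos 5: 8 -> hit
pos 6: 0 -> hit
pos 7: 5 -> fault, evict 6, frames [0, 8, 5]
At position 7, page 6 is evicted.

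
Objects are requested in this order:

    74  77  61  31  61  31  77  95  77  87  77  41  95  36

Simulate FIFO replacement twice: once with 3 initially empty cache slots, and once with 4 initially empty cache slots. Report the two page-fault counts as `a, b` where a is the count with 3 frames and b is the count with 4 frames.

10, 9

3 frames: F F F F . . . F F F . F F F → 10 faults.
4 frames: F F F F . . . F . F F F . F → 9 faults.
9 < 10: adding a frame reduced faults, as is typical.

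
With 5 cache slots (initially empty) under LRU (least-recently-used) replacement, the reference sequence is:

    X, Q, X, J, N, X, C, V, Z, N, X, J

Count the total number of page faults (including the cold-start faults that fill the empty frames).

X -> miss, frames [X]
Q -> miss, frames [X, Q]
X -> hit
J -> miss, frames [Q, X, J]
N -> miss, frames [Q, X, J, N]
X -> hit
C -> miss, frames [Q, J, N, X, C]
V -> miss, evict Q, frames [J, N, X, C, V]
Z -> miss, evict J, frames [N, X, C, V, Z]
N -> hit
X -> hit
J -> miss, evict C, frames [V, Z, N, X, J]
Page faults: 8.

8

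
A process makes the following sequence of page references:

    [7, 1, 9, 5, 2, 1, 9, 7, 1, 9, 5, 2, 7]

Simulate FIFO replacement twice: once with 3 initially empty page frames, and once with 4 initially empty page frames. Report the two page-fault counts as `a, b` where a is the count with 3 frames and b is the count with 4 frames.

10, 11

3 frames: F F F F F F F F . . F F . → 10 faults.
4 frames: F F F F F . . F F F F F F → 11 faults.
11 > 10: adding a frame increased faults — Belady's anomaly.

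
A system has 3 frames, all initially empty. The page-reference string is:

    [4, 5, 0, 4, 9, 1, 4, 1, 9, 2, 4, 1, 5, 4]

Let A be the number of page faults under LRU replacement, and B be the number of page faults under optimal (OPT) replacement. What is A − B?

Under LRU: F F F . F F . . . F F F F . → 9 faults.
Under OPT: F F F . F F . . . F . . F . → 7 faults.
A − B = 9 − 7 = 2.

2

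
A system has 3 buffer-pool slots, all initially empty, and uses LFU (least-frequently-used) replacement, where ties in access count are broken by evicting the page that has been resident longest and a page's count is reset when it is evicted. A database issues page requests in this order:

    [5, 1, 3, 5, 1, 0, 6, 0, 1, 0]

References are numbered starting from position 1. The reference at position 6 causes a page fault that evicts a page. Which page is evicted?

pos 1: 5 → miss, frames (5)
pos 2: 1 → miss, frames (5 1)
pos 3: 3 → miss, frames (5 1 3)
pos 4: 5 → hit
pos 5: 1 → hit
pos 6: 0 → miss, evict 3, frames (5 1 0)
At position 6, page 3 is evicted.

3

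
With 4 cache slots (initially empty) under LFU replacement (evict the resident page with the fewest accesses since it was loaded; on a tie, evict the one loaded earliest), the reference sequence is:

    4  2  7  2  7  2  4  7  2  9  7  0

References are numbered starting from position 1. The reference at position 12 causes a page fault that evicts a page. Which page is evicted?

9

pos 1: 4 → fault, frames (4)
pos 2: 2 → fault, frames (4 2)
pos 3: 7 → fault, frames (4 2 7)
pos 4: 2 → hit
pos 5: 7 → hit
pos 6: 2 → hit
pos 7: 4 → hit
pos 8: 7 → hit
pos 9: 2 → hit
pos 10: 9 → fault, frames (4 2 7 9)
pos 11: 7 → hit
pos 12: 0 → fault, evict 9, frames (4 2 7 0)
At position 12, page 9 is evicted.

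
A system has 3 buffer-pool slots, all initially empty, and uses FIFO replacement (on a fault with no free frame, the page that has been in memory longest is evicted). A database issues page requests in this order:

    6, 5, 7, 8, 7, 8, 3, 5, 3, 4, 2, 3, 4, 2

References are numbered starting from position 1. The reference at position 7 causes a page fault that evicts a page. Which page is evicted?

pos 1: 6 -> fault, frames [6]
pos 2: 5 -> fault, frames [6, 5]
pos 3: 7 -> fault, frames [6, 5, 7]
pos 4: 8 -> fault, evict 6, frames [5, 7, 8]
pos 5: 7 -> hit
pos 6: 8 -> hit
pos 7: 3 -> fault, evict 5, frames [7, 8, 3]
At position 7, page 5 is evicted.

5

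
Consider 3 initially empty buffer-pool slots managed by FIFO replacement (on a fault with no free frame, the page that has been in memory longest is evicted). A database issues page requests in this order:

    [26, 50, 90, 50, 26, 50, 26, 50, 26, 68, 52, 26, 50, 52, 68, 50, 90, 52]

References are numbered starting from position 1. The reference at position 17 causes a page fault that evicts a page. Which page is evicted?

26

pos 1: 26 -> miss, frames (26)
pos 2: 50 -> miss, frames (26 50)
pos 3: 90 -> miss, frames (26 50 90)
pos 4: 50 -> hit
pos 5: 26 -> hit
pos 6: 50 -> hit
pos 7: 26 -> hit
pos 8: 50 -> hit
pos 9: 26 -> hit
pos 10: 68 -> miss, evict 26, frames (50 90 68)
pos 11: 52 -> miss, evict 50, frames (90 68 52)
pos 12: 26 -> miss, evict 90, frames (68 52 26)
pos 13: 50 -> miss, evict 68, frames (52 26 50)
pos 14: 52 -> hit
pos 15: 68 -> miss, evict 52, frames (26 50 68)
pos 16: 50 -> hit
pos 17: 90 -> miss, evict 26, frames (50 68 90)
At position 17, page 26 is evicted.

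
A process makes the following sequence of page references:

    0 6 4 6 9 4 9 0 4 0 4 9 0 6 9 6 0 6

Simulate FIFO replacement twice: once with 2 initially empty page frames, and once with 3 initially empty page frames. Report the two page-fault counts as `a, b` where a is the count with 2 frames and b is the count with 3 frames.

2 frames: F F F . F . . F F . . F F F F . F F → 12 faults.
3 frames: F F F . F . . F . . . . . F . . . . → 6 faults.
6 < 12: adding a frame reduced faults, as is typical.

12, 6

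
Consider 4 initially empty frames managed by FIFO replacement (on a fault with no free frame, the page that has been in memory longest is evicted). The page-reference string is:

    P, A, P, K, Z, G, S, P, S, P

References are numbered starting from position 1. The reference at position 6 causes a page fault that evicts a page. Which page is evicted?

pos 1: P -> miss, frames (P)
pos 2: A -> miss, frames (P A)
pos 3: P -> hit
pos 4: K -> miss, frames (P A K)
pos 5: Z -> miss, frames (P A K Z)
pos 6: G -> miss, evict P, frames (A K Z G)
At position 6, page P is evicted.

P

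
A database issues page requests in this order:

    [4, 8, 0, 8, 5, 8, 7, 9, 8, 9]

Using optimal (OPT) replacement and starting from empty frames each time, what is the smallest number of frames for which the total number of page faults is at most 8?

f=1: 10 faults
f=2: 6 faults
f=3: 6 faults
f=4: 6 faults
f=5: 6 faults
f=6: 6 faults
Smallest f with faults ≤ 8 is 2.

2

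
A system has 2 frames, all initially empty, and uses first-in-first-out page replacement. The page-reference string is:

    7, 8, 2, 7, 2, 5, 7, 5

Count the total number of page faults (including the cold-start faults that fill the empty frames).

5

7 → fault, frames [7]
8 → fault, frames [7, 8]
2 → fault, evict 7, frames [8, 2]
7 → fault, evict 8, frames [2, 7]
2 → hit
5 → fault, evict 2, frames [7, 5]
7 → hit
5 → hit
Page faults: 5.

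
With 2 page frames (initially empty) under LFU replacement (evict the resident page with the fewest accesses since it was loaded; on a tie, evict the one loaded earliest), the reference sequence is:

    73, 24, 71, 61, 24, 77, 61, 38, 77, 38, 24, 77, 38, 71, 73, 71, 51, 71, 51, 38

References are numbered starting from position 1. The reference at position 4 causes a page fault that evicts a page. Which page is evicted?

pos 1: 73 -> fault, frames (73)
pos 2: 24 -> fault, frames (73 24)
pos 3: 71 -> fault, evict 73, frames (24 71)
pos 4: 61 -> fault, evict 24, frames (71 61)
At position 4, page 24 is evicted.

24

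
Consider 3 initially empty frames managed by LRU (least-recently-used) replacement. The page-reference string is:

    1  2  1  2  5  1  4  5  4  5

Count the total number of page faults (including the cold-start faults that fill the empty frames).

1 → miss, frames {1}
2 → miss, frames {1,2}
1 → hit
2 → hit
5 → miss, frames {1,2,5}
1 → hit
4 → miss, evict 2, frames {5,1,4}
5 → hit
4 → hit
5 → hit
Page faults: 4.

4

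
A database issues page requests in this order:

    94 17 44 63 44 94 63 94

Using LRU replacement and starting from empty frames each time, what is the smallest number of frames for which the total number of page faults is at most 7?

f=1: 8 faults
f=2: 6 faults
f=3: 5 faults
f=4: 4 faults
Smallest f with faults ≤ 7 is 2.

2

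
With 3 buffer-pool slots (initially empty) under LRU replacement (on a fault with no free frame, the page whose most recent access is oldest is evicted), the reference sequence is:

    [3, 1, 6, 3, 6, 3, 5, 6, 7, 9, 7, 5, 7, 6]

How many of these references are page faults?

3 → fault, frames (3)
1 → fault, frames (3 1)
6 → fault, frames (3 1 6)
3 → hit
6 → hit
3 → hit
5 → fault, evict 1, frames (6 3 5)
6 → hit
7 → fault, evict 3, frames (5 6 7)
9 → fault, evict 5, frames (6 7 9)
7 → hit
5 → fault, evict 6, frames (9 7 5)
7 → hit
6 → fault, evict 9, frames (5 7 6)
Page faults: 8.

8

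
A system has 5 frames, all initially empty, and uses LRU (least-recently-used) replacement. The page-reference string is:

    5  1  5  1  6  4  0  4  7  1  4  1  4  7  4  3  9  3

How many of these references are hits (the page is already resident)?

5 → fault, frames [5]
1 → fault, frames [5, 1]
5 → hit
1 → hit
6 → fault, frames [5, 1, 6]
4 → fault, frames [5, 1, 6, 4]
0 → fault, frames [5, 1, 6, 4, 0]
4 → hit
7 → fault, evict 5, frames [1, 6, 0, 4, 7]
1 → hit
4 → hit
1 → hit
4 → hit
7 → hit
4 → hit
3 → fault, evict 6, frames [0, 1, 7, 4, 3]
9 → fault, evict 0, frames [1, 7, 4, 3, 9]
3 → hit
Hits: 10.

10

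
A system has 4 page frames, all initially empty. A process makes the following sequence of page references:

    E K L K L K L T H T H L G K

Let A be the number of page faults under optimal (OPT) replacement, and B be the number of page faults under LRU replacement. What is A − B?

-1

Under OPT: F F F . . . . F F . . . F . → 6 faults.
Under LRU: F F F . . . . F F . . . F F → 7 faults.
A − B = 6 − 7 = -1.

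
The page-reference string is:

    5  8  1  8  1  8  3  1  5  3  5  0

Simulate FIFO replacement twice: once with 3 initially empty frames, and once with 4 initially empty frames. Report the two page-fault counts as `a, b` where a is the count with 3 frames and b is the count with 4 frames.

3 frames: F F F . . . F . F . . F → 6 faults.
4 frames: F F F . . . F . . . . F → 5 faults.
5 < 6: adding a frame reduced faults, as is typical.

6, 5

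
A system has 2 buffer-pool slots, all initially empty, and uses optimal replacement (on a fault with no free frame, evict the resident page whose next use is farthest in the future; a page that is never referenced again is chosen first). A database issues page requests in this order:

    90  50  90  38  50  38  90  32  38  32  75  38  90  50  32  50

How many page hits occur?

7

90: miss, frames [90]
50: miss, frames [90, 50]
90: hit
38: miss, evict 90, frames [50, 38]
50: hit
38: hit
90: miss, evict 50, frames [38, 90]
32: miss, evict 90, frames [38, 32]
38: hit
32: hit
75: miss, evict 32, frames [38, 75]
38: hit
90: miss, evict 75, frames [38, 90]
50: miss, evict 90, frames [38, 50]
32: miss, evict 38, frames [50, 32]
50: hit
Hits: 7.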